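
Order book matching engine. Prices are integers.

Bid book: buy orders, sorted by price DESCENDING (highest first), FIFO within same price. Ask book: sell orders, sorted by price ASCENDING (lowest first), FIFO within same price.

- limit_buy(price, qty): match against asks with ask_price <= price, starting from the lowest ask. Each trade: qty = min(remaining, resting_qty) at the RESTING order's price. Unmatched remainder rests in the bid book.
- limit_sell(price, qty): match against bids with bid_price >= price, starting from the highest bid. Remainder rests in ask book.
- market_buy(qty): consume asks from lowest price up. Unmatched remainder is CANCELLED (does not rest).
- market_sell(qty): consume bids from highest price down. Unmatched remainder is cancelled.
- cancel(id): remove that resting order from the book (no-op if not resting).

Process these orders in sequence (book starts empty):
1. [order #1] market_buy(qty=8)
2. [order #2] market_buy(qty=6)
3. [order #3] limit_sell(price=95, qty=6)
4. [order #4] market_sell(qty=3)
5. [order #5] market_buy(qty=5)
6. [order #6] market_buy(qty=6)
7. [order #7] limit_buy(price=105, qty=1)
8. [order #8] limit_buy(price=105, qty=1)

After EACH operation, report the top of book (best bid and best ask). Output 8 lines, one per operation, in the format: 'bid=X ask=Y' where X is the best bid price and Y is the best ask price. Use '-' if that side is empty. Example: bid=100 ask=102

After op 1 [order #1] market_buy(qty=8): fills=none; bids=[-] asks=[-]
After op 2 [order #2] market_buy(qty=6): fills=none; bids=[-] asks=[-]
After op 3 [order #3] limit_sell(price=95, qty=6): fills=none; bids=[-] asks=[#3:6@95]
After op 4 [order #4] market_sell(qty=3): fills=none; bids=[-] asks=[#3:6@95]
After op 5 [order #5] market_buy(qty=5): fills=#5x#3:5@95; bids=[-] asks=[#3:1@95]
After op 6 [order #6] market_buy(qty=6): fills=#6x#3:1@95; bids=[-] asks=[-]
After op 7 [order #7] limit_buy(price=105, qty=1): fills=none; bids=[#7:1@105] asks=[-]
After op 8 [order #8] limit_buy(price=105, qty=1): fills=none; bids=[#7:1@105 #8:1@105] asks=[-]

Answer: bid=- ask=-
bid=- ask=-
bid=- ask=95
bid=- ask=95
bid=- ask=95
bid=- ask=-
bid=105 ask=-
bid=105 ask=-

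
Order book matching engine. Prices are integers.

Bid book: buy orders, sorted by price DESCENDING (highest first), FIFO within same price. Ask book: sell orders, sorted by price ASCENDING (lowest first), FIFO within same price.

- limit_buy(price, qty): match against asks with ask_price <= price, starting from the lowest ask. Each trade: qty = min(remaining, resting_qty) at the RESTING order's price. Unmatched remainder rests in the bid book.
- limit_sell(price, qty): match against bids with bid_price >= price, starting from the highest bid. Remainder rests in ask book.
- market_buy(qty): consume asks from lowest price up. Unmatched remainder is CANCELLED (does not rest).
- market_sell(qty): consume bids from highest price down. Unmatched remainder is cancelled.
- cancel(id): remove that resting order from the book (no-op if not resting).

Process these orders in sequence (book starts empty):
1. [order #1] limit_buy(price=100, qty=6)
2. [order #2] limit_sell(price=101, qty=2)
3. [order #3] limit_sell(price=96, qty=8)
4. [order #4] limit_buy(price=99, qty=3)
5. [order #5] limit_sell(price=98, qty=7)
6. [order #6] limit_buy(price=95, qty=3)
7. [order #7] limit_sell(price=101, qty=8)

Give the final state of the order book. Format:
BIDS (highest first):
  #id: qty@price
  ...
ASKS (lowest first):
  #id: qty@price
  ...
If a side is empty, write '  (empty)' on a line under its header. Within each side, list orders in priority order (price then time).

After op 1 [order #1] limit_buy(price=100, qty=6): fills=none; bids=[#1:6@100] asks=[-]
After op 2 [order #2] limit_sell(price=101, qty=2): fills=none; bids=[#1:6@100] asks=[#2:2@101]
After op 3 [order #3] limit_sell(price=96, qty=8): fills=#1x#3:6@100; bids=[-] asks=[#3:2@96 #2:2@101]
After op 4 [order #4] limit_buy(price=99, qty=3): fills=#4x#3:2@96; bids=[#4:1@99] asks=[#2:2@101]
After op 5 [order #5] limit_sell(price=98, qty=7): fills=#4x#5:1@99; bids=[-] asks=[#5:6@98 #2:2@101]
After op 6 [order #6] limit_buy(price=95, qty=3): fills=none; bids=[#6:3@95] asks=[#5:6@98 #2:2@101]
After op 7 [order #7] limit_sell(price=101, qty=8): fills=none; bids=[#6:3@95] asks=[#5:6@98 #2:2@101 #7:8@101]

Answer: BIDS (highest first):
  #6: 3@95
ASKS (lowest first):
  #5: 6@98
  #2: 2@101
  #7: 8@101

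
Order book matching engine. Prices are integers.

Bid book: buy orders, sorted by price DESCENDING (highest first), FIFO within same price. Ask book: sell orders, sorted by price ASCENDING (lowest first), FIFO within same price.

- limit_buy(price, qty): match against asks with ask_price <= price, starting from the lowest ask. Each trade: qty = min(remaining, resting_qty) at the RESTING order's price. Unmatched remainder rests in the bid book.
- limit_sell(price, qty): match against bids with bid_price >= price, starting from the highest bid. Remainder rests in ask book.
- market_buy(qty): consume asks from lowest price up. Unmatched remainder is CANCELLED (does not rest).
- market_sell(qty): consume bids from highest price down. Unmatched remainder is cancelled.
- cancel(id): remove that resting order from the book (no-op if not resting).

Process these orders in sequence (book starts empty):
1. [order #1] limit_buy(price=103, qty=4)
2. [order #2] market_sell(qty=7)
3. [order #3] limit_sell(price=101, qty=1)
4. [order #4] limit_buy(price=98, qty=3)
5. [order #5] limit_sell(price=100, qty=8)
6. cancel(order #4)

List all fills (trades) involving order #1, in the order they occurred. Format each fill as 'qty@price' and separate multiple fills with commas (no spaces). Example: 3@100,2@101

After op 1 [order #1] limit_buy(price=103, qty=4): fills=none; bids=[#1:4@103] asks=[-]
After op 2 [order #2] market_sell(qty=7): fills=#1x#2:4@103; bids=[-] asks=[-]
After op 3 [order #3] limit_sell(price=101, qty=1): fills=none; bids=[-] asks=[#3:1@101]
After op 4 [order #4] limit_buy(price=98, qty=3): fills=none; bids=[#4:3@98] asks=[#3:1@101]
After op 5 [order #5] limit_sell(price=100, qty=8): fills=none; bids=[#4:3@98] asks=[#5:8@100 #3:1@101]
After op 6 cancel(order #4): fills=none; bids=[-] asks=[#5:8@100 #3:1@101]

Answer: 4@103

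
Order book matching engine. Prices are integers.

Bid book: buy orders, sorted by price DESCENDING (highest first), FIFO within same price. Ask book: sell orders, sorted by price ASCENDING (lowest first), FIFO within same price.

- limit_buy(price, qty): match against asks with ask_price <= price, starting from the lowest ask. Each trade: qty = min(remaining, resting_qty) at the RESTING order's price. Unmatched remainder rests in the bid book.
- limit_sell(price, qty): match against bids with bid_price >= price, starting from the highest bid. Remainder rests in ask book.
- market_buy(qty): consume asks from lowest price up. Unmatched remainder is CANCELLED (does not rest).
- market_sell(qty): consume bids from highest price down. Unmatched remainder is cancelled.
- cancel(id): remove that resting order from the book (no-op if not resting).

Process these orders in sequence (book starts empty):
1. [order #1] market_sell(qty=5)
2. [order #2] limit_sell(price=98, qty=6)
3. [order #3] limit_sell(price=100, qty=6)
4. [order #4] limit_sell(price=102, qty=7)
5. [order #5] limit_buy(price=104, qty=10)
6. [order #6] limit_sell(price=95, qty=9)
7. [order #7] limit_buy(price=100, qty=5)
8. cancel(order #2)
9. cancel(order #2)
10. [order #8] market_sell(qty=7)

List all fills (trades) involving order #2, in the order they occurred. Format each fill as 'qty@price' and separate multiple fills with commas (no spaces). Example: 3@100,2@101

After op 1 [order #1] market_sell(qty=5): fills=none; bids=[-] asks=[-]
After op 2 [order #2] limit_sell(price=98, qty=6): fills=none; bids=[-] asks=[#2:6@98]
After op 3 [order #3] limit_sell(price=100, qty=6): fills=none; bids=[-] asks=[#2:6@98 #3:6@100]
After op 4 [order #4] limit_sell(price=102, qty=7): fills=none; bids=[-] asks=[#2:6@98 #3:6@100 #4:7@102]
After op 5 [order #5] limit_buy(price=104, qty=10): fills=#5x#2:6@98 #5x#3:4@100; bids=[-] asks=[#3:2@100 #4:7@102]
After op 6 [order #6] limit_sell(price=95, qty=9): fills=none; bids=[-] asks=[#6:9@95 #3:2@100 #4:7@102]
After op 7 [order #7] limit_buy(price=100, qty=5): fills=#7x#6:5@95; bids=[-] asks=[#6:4@95 #3:2@100 #4:7@102]
After op 8 cancel(order #2): fills=none; bids=[-] asks=[#6:4@95 #3:2@100 #4:7@102]
After op 9 cancel(order #2): fills=none; bids=[-] asks=[#6:4@95 #3:2@100 #4:7@102]
After op 10 [order #8] market_sell(qty=7): fills=none; bids=[-] asks=[#6:4@95 #3:2@100 #4:7@102]

Answer: 6@98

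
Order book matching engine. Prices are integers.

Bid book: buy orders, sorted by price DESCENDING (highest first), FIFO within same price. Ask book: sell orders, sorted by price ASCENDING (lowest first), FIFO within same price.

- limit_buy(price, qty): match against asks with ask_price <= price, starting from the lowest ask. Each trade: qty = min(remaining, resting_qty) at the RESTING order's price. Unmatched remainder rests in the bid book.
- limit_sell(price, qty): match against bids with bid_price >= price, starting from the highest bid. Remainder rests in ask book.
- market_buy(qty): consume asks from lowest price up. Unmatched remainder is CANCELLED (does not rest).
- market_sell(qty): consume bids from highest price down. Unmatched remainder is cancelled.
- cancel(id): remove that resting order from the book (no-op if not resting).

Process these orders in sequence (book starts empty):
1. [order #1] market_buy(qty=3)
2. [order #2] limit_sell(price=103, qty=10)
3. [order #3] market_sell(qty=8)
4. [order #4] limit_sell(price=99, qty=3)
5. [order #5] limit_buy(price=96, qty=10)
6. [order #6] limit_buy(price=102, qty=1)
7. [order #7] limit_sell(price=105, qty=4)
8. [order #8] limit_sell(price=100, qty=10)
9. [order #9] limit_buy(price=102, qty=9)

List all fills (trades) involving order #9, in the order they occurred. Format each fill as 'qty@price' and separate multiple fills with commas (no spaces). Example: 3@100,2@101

After op 1 [order #1] market_buy(qty=3): fills=none; bids=[-] asks=[-]
After op 2 [order #2] limit_sell(price=103, qty=10): fills=none; bids=[-] asks=[#2:10@103]
After op 3 [order #3] market_sell(qty=8): fills=none; bids=[-] asks=[#2:10@103]
After op 4 [order #4] limit_sell(price=99, qty=3): fills=none; bids=[-] asks=[#4:3@99 #2:10@103]
After op 5 [order #5] limit_buy(price=96, qty=10): fills=none; bids=[#5:10@96] asks=[#4:3@99 #2:10@103]
After op 6 [order #6] limit_buy(price=102, qty=1): fills=#6x#4:1@99; bids=[#5:10@96] asks=[#4:2@99 #2:10@103]
After op 7 [order #7] limit_sell(price=105, qty=4): fills=none; bids=[#5:10@96] asks=[#4:2@99 #2:10@103 #7:4@105]
After op 8 [order #8] limit_sell(price=100, qty=10): fills=none; bids=[#5:10@96] asks=[#4:2@99 #8:10@100 #2:10@103 #7:4@105]
After op 9 [order #9] limit_buy(price=102, qty=9): fills=#9x#4:2@99 #9x#8:7@100; bids=[#5:10@96] asks=[#8:3@100 #2:10@103 #7:4@105]

Answer: 2@99,7@100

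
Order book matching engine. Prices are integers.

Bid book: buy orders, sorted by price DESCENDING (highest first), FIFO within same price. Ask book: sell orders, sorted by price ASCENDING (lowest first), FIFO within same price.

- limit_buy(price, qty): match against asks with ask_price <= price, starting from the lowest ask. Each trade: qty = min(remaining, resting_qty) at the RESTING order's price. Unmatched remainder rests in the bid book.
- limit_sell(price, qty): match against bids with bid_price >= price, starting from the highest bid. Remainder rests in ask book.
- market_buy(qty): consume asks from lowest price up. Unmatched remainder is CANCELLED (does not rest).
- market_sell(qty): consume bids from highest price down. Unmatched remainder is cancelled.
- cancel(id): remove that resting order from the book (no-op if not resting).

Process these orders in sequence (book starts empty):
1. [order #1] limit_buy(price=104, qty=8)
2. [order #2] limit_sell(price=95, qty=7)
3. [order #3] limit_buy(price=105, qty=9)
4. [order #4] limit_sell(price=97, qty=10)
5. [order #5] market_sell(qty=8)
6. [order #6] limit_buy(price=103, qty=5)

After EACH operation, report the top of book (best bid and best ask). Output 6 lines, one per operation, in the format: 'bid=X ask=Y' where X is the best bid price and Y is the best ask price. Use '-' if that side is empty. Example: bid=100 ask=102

Answer: bid=104 ask=-
bid=104 ask=-
bid=105 ask=-
bid=- ask=-
bid=- ask=-
bid=103 ask=-

Derivation:
After op 1 [order #1] limit_buy(price=104, qty=8): fills=none; bids=[#1:8@104] asks=[-]
After op 2 [order #2] limit_sell(price=95, qty=7): fills=#1x#2:7@104; bids=[#1:1@104] asks=[-]
After op 3 [order #3] limit_buy(price=105, qty=9): fills=none; bids=[#3:9@105 #1:1@104] asks=[-]
After op 4 [order #4] limit_sell(price=97, qty=10): fills=#3x#4:9@105 #1x#4:1@104; bids=[-] asks=[-]
After op 5 [order #5] market_sell(qty=8): fills=none; bids=[-] asks=[-]
After op 6 [order #6] limit_buy(price=103, qty=5): fills=none; bids=[#6:5@103] asks=[-]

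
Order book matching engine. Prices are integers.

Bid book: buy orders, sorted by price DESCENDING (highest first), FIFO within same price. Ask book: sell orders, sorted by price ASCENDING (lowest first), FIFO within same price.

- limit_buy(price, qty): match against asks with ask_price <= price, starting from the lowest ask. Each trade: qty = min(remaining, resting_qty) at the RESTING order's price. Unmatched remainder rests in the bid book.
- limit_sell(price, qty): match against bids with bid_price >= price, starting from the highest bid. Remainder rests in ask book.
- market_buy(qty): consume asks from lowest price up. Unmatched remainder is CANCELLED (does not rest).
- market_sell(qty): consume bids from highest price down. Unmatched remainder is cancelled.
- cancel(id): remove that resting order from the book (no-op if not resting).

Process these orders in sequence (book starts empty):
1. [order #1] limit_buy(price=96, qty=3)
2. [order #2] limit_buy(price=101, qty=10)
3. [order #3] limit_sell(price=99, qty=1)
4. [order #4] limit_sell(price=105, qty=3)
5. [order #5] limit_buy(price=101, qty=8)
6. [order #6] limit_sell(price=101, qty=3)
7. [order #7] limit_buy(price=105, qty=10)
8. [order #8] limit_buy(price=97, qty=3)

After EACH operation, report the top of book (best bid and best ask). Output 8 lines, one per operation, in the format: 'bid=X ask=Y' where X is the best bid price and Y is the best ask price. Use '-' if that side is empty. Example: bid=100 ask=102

After op 1 [order #1] limit_buy(price=96, qty=3): fills=none; bids=[#1:3@96] asks=[-]
After op 2 [order #2] limit_buy(price=101, qty=10): fills=none; bids=[#2:10@101 #1:3@96] asks=[-]
After op 3 [order #3] limit_sell(price=99, qty=1): fills=#2x#3:1@101; bids=[#2:9@101 #1:3@96] asks=[-]
After op 4 [order #4] limit_sell(price=105, qty=3): fills=none; bids=[#2:9@101 #1:3@96] asks=[#4:3@105]
After op 5 [order #5] limit_buy(price=101, qty=8): fills=none; bids=[#2:9@101 #5:8@101 #1:3@96] asks=[#4:3@105]
After op 6 [order #6] limit_sell(price=101, qty=3): fills=#2x#6:3@101; bids=[#2:6@101 #5:8@101 #1:3@96] asks=[#4:3@105]
After op 7 [order #7] limit_buy(price=105, qty=10): fills=#7x#4:3@105; bids=[#7:7@105 #2:6@101 #5:8@101 #1:3@96] asks=[-]
After op 8 [order #8] limit_buy(price=97, qty=3): fills=none; bids=[#7:7@105 #2:6@101 #5:8@101 #8:3@97 #1:3@96] asks=[-]

Answer: bid=96 ask=-
bid=101 ask=-
bid=101 ask=-
bid=101 ask=105
bid=101 ask=105
bid=101 ask=105
bid=105 ask=-
bid=105 ask=-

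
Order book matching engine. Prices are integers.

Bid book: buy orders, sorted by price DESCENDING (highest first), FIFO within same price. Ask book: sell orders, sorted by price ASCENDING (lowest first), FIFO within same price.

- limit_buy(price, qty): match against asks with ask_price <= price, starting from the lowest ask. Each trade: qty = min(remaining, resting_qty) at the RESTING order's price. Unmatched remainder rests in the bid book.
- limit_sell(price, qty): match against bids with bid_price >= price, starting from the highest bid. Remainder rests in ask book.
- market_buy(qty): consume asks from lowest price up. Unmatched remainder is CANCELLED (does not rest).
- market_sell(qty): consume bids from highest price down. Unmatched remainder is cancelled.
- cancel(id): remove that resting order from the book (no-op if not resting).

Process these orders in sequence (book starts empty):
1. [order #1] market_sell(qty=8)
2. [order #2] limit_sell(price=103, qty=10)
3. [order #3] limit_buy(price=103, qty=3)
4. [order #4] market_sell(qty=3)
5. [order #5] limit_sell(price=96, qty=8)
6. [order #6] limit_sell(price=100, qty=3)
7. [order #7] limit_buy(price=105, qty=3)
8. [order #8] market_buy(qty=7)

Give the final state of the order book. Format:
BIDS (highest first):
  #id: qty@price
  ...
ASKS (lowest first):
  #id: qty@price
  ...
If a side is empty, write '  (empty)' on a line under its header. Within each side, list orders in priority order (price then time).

After op 1 [order #1] market_sell(qty=8): fills=none; bids=[-] asks=[-]
After op 2 [order #2] limit_sell(price=103, qty=10): fills=none; bids=[-] asks=[#2:10@103]
After op 3 [order #3] limit_buy(price=103, qty=3): fills=#3x#2:3@103; bids=[-] asks=[#2:7@103]
After op 4 [order #4] market_sell(qty=3): fills=none; bids=[-] asks=[#2:7@103]
After op 5 [order #5] limit_sell(price=96, qty=8): fills=none; bids=[-] asks=[#5:8@96 #2:7@103]
After op 6 [order #6] limit_sell(price=100, qty=3): fills=none; bids=[-] asks=[#5:8@96 #6:3@100 #2:7@103]
After op 7 [order #7] limit_buy(price=105, qty=3): fills=#7x#5:3@96; bids=[-] asks=[#5:5@96 #6:3@100 #2:7@103]
After op 8 [order #8] market_buy(qty=7): fills=#8x#5:5@96 #8x#6:2@100; bids=[-] asks=[#6:1@100 #2:7@103]

Answer: BIDS (highest first):
  (empty)
ASKS (lowest first):
  #6: 1@100
  #2: 7@103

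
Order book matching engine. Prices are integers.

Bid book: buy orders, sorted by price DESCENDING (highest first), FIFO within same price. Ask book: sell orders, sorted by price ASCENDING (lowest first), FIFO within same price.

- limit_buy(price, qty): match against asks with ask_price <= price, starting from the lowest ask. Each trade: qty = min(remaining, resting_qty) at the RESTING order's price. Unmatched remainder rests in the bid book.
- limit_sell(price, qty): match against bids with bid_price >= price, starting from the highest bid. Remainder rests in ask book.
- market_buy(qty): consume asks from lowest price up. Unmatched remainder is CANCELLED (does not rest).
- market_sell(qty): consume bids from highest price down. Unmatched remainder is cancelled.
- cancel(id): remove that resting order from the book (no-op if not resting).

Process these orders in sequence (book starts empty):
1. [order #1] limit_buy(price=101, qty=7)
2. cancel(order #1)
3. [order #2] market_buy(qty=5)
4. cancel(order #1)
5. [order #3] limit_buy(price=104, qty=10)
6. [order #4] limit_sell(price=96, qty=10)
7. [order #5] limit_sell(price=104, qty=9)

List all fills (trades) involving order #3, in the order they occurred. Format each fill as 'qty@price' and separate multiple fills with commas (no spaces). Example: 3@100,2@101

After op 1 [order #1] limit_buy(price=101, qty=7): fills=none; bids=[#1:7@101] asks=[-]
After op 2 cancel(order #1): fills=none; bids=[-] asks=[-]
After op 3 [order #2] market_buy(qty=5): fills=none; bids=[-] asks=[-]
After op 4 cancel(order #1): fills=none; bids=[-] asks=[-]
After op 5 [order #3] limit_buy(price=104, qty=10): fills=none; bids=[#3:10@104] asks=[-]
After op 6 [order #4] limit_sell(price=96, qty=10): fills=#3x#4:10@104; bids=[-] asks=[-]
After op 7 [order #5] limit_sell(price=104, qty=9): fills=none; bids=[-] asks=[#5:9@104]

Answer: 10@104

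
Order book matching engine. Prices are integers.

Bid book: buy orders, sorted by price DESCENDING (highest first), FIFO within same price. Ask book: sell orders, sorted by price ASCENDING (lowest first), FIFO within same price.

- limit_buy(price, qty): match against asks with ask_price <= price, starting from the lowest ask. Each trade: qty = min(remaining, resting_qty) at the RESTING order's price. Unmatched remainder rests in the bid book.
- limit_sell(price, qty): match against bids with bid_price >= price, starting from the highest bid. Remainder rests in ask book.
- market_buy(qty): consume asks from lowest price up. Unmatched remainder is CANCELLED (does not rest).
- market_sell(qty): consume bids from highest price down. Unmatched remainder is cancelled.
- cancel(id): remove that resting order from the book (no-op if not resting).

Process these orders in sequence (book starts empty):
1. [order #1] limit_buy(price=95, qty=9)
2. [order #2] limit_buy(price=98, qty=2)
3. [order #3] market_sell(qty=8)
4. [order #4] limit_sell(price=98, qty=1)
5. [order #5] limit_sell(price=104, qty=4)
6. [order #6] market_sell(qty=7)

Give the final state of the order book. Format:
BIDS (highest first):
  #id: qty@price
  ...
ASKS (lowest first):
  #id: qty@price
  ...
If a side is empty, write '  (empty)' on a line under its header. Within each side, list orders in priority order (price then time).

After op 1 [order #1] limit_buy(price=95, qty=9): fills=none; bids=[#1:9@95] asks=[-]
After op 2 [order #2] limit_buy(price=98, qty=2): fills=none; bids=[#2:2@98 #1:9@95] asks=[-]
After op 3 [order #3] market_sell(qty=8): fills=#2x#3:2@98 #1x#3:6@95; bids=[#1:3@95] asks=[-]
After op 4 [order #4] limit_sell(price=98, qty=1): fills=none; bids=[#1:3@95] asks=[#4:1@98]
After op 5 [order #5] limit_sell(price=104, qty=4): fills=none; bids=[#1:3@95] asks=[#4:1@98 #5:4@104]
After op 6 [order #6] market_sell(qty=7): fills=#1x#6:3@95; bids=[-] asks=[#4:1@98 #5:4@104]

Answer: BIDS (highest first):
  (empty)
ASKS (lowest first):
  #4: 1@98
  #5: 4@104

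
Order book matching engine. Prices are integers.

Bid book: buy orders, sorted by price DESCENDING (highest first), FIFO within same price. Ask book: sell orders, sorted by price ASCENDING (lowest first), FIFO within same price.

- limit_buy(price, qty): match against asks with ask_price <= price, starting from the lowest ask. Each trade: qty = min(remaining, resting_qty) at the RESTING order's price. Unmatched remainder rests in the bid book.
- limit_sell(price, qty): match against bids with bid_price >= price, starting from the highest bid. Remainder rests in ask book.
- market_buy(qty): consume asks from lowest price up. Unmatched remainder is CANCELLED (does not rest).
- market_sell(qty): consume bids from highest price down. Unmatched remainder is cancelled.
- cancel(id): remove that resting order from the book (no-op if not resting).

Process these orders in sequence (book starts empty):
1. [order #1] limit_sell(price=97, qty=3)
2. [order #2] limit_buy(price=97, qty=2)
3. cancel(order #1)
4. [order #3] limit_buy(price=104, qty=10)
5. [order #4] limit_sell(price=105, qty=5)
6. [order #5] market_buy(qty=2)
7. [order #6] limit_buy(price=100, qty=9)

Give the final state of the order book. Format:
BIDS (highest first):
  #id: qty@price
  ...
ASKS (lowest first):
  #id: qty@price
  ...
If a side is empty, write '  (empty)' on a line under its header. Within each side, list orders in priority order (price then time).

After op 1 [order #1] limit_sell(price=97, qty=3): fills=none; bids=[-] asks=[#1:3@97]
After op 2 [order #2] limit_buy(price=97, qty=2): fills=#2x#1:2@97; bids=[-] asks=[#1:1@97]
After op 3 cancel(order #1): fills=none; bids=[-] asks=[-]
After op 4 [order #3] limit_buy(price=104, qty=10): fills=none; bids=[#3:10@104] asks=[-]
After op 5 [order #4] limit_sell(price=105, qty=5): fills=none; bids=[#3:10@104] asks=[#4:5@105]
After op 6 [order #5] market_buy(qty=2): fills=#5x#4:2@105; bids=[#3:10@104] asks=[#4:3@105]
After op 7 [order #6] limit_buy(price=100, qty=9): fills=none; bids=[#3:10@104 #6:9@100] asks=[#4:3@105]

Answer: BIDS (highest first):
  #3: 10@104
  #6: 9@100
ASKS (lowest first):
  #4: 3@105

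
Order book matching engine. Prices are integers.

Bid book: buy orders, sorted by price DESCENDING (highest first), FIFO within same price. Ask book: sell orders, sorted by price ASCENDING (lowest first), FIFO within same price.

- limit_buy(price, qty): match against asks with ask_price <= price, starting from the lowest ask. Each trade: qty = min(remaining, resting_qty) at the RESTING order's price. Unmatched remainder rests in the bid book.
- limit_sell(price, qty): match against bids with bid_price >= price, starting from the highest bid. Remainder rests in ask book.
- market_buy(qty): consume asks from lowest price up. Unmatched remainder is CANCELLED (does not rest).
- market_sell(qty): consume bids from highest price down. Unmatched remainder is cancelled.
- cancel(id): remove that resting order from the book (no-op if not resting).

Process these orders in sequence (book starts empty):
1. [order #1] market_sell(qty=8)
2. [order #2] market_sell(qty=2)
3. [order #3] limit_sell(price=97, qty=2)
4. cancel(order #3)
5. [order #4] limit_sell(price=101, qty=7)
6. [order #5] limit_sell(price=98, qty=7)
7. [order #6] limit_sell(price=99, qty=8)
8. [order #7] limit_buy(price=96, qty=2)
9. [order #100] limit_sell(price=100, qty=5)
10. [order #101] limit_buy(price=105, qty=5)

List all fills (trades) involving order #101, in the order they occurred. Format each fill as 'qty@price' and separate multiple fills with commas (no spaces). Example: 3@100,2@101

After op 1 [order #1] market_sell(qty=8): fills=none; bids=[-] asks=[-]
After op 2 [order #2] market_sell(qty=2): fills=none; bids=[-] asks=[-]
After op 3 [order #3] limit_sell(price=97, qty=2): fills=none; bids=[-] asks=[#3:2@97]
After op 4 cancel(order #3): fills=none; bids=[-] asks=[-]
After op 5 [order #4] limit_sell(price=101, qty=7): fills=none; bids=[-] asks=[#4:7@101]
After op 6 [order #5] limit_sell(price=98, qty=7): fills=none; bids=[-] asks=[#5:7@98 #4:7@101]
After op 7 [order #6] limit_sell(price=99, qty=8): fills=none; bids=[-] asks=[#5:7@98 #6:8@99 #4:7@101]
After op 8 [order #7] limit_buy(price=96, qty=2): fills=none; bids=[#7:2@96] asks=[#5:7@98 #6:8@99 #4:7@101]
After op 9 [order #100] limit_sell(price=100, qty=5): fills=none; bids=[#7:2@96] asks=[#5:7@98 #6:8@99 #100:5@100 #4:7@101]
After op 10 [order #101] limit_buy(price=105, qty=5): fills=#101x#5:5@98; bids=[#7:2@96] asks=[#5:2@98 #6:8@99 #100:5@100 #4:7@101]

Answer: 5@98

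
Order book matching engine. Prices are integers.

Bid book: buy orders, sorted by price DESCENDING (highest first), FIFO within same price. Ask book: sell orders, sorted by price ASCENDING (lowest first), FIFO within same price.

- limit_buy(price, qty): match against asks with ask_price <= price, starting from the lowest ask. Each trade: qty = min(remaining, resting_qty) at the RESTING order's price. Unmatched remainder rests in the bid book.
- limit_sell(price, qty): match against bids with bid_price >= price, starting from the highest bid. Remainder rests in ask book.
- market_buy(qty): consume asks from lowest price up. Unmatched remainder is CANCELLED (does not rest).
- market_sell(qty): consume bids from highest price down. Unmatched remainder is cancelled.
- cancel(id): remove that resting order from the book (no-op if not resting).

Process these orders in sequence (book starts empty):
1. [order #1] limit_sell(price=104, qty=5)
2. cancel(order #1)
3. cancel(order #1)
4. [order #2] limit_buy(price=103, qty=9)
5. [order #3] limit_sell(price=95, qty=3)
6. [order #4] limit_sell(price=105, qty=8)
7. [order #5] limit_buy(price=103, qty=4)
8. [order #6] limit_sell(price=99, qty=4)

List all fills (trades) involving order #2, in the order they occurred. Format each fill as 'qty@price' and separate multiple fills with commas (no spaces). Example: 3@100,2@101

After op 1 [order #1] limit_sell(price=104, qty=5): fills=none; bids=[-] asks=[#1:5@104]
After op 2 cancel(order #1): fills=none; bids=[-] asks=[-]
After op 3 cancel(order #1): fills=none; bids=[-] asks=[-]
After op 4 [order #2] limit_buy(price=103, qty=9): fills=none; bids=[#2:9@103] asks=[-]
After op 5 [order #3] limit_sell(price=95, qty=3): fills=#2x#3:3@103; bids=[#2:6@103] asks=[-]
After op 6 [order #4] limit_sell(price=105, qty=8): fills=none; bids=[#2:6@103] asks=[#4:8@105]
After op 7 [order #5] limit_buy(price=103, qty=4): fills=none; bids=[#2:6@103 #5:4@103] asks=[#4:8@105]
After op 8 [order #6] limit_sell(price=99, qty=4): fills=#2x#6:4@103; bids=[#2:2@103 #5:4@103] asks=[#4:8@105]

Answer: 3@103,4@103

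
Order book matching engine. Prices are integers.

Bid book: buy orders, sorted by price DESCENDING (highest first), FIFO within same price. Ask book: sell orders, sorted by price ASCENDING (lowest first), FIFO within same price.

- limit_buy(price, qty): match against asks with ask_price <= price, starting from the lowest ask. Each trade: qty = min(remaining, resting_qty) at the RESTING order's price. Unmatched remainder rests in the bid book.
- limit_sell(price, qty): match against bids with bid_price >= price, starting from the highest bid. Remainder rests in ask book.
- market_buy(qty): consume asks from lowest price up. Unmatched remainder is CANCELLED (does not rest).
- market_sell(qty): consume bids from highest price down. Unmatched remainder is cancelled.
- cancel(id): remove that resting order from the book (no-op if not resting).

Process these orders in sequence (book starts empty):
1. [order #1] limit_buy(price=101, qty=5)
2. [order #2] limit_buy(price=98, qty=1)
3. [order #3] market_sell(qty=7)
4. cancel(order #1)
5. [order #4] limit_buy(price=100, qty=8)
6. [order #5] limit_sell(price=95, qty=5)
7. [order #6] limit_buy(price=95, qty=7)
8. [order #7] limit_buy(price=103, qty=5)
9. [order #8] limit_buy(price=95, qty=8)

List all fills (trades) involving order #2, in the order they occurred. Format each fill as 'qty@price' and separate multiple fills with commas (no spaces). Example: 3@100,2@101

Answer: 1@98

Derivation:
After op 1 [order #1] limit_buy(price=101, qty=5): fills=none; bids=[#1:5@101] asks=[-]
After op 2 [order #2] limit_buy(price=98, qty=1): fills=none; bids=[#1:5@101 #2:1@98] asks=[-]
After op 3 [order #3] market_sell(qty=7): fills=#1x#3:5@101 #2x#3:1@98; bids=[-] asks=[-]
After op 4 cancel(order #1): fills=none; bids=[-] asks=[-]
After op 5 [order #4] limit_buy(price=100, qty=8): fills=none; bids=[#4:8@100] asks=[-]
After op 6 [order #5] limit_sell(price=95, qty=5): fills=#4x#5:5@100; bids=[#4:3@100] asks=[-]
After op 7 [order #6] limit_buy(price=95, qty=7): fills=none; bids=[#4:3@100 #6:7@95] asks=[-]
After op 8 [order #7] limit_buy(price=103, qty=5): fills=none; bids=[#7:5@103 #4:3@100 #6:7@95] asks=[-]
After op 9 [order #8] limit_buy(price=95, qty=8): fills=none; bids=[#7:5@103 #4:3@100 #6:7@95 #8:8@95] asks=[-]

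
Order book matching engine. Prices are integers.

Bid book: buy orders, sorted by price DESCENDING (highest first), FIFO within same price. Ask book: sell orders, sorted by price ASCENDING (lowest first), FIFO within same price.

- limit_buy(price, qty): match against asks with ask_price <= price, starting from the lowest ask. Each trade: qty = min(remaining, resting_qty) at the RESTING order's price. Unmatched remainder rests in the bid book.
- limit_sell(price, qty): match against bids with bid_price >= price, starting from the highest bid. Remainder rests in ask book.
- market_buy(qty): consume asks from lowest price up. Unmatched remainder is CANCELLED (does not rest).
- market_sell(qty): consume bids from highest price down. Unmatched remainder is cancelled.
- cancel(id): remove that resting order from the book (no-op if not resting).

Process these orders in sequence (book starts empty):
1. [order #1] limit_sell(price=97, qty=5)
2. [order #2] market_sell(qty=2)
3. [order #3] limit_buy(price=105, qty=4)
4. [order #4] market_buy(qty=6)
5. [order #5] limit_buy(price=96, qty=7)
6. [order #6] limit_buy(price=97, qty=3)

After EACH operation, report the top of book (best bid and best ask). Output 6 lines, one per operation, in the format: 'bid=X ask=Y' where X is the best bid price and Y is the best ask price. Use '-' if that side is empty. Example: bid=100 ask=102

After op 1 [order #1] limit_sell(price=97, qty=5): fills=none; bids=[-] asks=[#1:5@97]
After op 2 [order #2] market_sell(qty=2): fills=none; bids=[-] asks=[#1:5@97]
After op 3 [order #3] limit_buy(price=105, qty=4): fills=#3x#1:4@97; bids=[-] asks=[#1:1@97]
After op 4 [order #4] market_buy(qty=6): fills=#4x#1:1@97; bids=[-] asks=[-]
After op 5 [order #5] limit_buy(price=96, qty=7): fills=none; bids=[#5:7@96] asks=[-]
After op 6 [order #6] limit_buy(price=97, qty=3): fills=none; bids=[#6:3@97 #5:7@96] asks=[-]

Answer: bid=- ask=97
bid=- ask=97
bid=- ask=97
bid=- ask=-
bid=96 ask=-
bid=97 ask=-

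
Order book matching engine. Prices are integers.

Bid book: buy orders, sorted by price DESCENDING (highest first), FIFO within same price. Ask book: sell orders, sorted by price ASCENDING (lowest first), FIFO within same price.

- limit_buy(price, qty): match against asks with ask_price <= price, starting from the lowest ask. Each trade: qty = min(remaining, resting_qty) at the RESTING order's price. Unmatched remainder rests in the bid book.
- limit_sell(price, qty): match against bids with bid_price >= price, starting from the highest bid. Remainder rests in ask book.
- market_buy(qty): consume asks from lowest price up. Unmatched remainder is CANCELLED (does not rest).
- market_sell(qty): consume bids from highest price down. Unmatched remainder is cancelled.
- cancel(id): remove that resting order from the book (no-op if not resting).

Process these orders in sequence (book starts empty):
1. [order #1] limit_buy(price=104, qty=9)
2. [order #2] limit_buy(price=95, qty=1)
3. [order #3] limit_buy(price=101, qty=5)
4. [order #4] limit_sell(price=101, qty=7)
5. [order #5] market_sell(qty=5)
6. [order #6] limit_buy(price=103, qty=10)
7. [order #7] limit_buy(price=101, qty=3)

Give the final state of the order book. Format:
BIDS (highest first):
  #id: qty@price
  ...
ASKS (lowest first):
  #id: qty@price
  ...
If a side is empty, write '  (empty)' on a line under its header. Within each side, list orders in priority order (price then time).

After op 1 [order #1] limit_buy(price=104, qty=9): fills=none; bids=[#1:9@104] asks=[-]
After op 2 [order #2] limit_buy(price=95, qty=1): fills=none; bids=[#1:9@104 #2:1@95] asks=[-]
After op 3 [order #3] limit_buy(price=101, qty=5): fills=none; bids=[#1:9@104 #3:5@101 #2:1@95] asks=[-]
After op 4 [order #4] limit_sell(price=101, qty=7): fills=#1x#4:7@104; bids=[#1:2@104 #3:5@101 #2:1@95] asks=[-]
After op 5 [order #5] market_sell(qty=5): fills=#1x#5:2@104 #3x#5:3@101; bids=[#3:2@101 #2:1@95] asks=[-]
After op 6 [order #6] limit_buy(price=103, qty=10): fills=none; bids=[#6:10@103 #3:2@101 #2:1@95] asks=[-]
After op 7 [order #7] limit_buy(price=101, qty=3): fills=none; bids=[#6:10@103 #3:2@101 #7:3@101 #2:1@95] asks=[-]

Answer: BIDS (highest first):
  #6: 10@103
  #3: 2@101
  #7: 3@101
  #2: 1@95
ASKS (lowest first):
  (empty)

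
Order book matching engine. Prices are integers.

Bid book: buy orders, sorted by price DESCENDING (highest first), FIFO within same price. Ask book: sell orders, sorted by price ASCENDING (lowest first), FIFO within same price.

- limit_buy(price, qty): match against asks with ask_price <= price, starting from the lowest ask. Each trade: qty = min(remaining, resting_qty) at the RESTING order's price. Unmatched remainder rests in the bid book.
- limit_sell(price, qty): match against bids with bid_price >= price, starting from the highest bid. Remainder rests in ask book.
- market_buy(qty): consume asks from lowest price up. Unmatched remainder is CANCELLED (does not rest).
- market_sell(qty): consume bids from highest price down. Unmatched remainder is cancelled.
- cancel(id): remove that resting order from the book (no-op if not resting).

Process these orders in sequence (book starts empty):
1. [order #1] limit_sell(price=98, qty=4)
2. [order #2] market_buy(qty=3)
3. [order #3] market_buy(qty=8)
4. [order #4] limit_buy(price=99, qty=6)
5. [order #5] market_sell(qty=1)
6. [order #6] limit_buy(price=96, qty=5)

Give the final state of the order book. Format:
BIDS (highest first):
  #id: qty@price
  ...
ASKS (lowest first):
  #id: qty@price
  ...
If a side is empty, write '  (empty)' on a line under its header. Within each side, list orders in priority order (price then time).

Answer: BIDS (highest first):
  #4: 5@99
  #6: 5@96
ASKS (lowest first):
  (empty)

Derivation:
After op 1 [order #1] limit_sell(price=98, qty=4): fills=none; bids=[-] asks=[#1:4@98]
After op 2 [order #2] market_buy(qty=3): fills=#2x#1:3@98; bids=[-] asks=[#1:1@98]
After op 3 [order #3] market_buy(qty=8): fills=#3x#1:1@98; bids=[-] asks=[-]
After op 4 [order #4] limit_buy(price=99, qty=6): fills=none; bids=[#4:6@99] asks=[-]
After op 5 [order #5] market_sell(qty=1): fills=#4x#5:1@99; bids=[#4:5@99] asks=[-]
After op 6 [order #6] limit_buy(price=96, qty=5): fills=none; bids=[#4:5@99 #6:5@96] asks=[-]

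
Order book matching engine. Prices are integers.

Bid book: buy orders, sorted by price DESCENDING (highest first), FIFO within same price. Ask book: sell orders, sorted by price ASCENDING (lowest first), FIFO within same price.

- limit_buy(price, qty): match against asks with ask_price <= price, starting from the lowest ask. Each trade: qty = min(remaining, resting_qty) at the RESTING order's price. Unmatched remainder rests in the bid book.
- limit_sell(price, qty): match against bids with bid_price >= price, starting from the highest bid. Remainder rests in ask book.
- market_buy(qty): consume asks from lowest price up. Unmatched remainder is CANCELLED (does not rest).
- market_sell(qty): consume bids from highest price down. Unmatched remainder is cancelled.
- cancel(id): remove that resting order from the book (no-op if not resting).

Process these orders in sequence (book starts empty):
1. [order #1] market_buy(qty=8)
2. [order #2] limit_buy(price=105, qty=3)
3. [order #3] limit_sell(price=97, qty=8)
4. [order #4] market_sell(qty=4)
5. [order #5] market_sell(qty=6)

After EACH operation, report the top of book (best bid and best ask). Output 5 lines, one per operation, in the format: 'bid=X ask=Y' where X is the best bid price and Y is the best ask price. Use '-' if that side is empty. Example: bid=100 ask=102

Answer: bid=- ask=-
bid=105 ask=-
bid=- ask=97
bid=- ask=97
bid=- ask=97

Derivation:
After op 1 [order #1] market_buy(qty=8): fills=none; bids=[-] asks=[-]
After op 2 [order #2] limit_buy(price=105, qty=3): fills=none; bids=[#2:3@105] asks=[-]
After op 3 [order #3] limit_sell(price=97, qty=8): fills=#2x#3:3@105; bids=[-] asks=[#3:5@97]
After op 4 [order #4] market_sell(qty=4): fills=none; bids=[-] asks=[#3:5@97]
After op 5 [order #5] market_sell(qty=6): fills=none; bids=[-] asks=[#3:5@97]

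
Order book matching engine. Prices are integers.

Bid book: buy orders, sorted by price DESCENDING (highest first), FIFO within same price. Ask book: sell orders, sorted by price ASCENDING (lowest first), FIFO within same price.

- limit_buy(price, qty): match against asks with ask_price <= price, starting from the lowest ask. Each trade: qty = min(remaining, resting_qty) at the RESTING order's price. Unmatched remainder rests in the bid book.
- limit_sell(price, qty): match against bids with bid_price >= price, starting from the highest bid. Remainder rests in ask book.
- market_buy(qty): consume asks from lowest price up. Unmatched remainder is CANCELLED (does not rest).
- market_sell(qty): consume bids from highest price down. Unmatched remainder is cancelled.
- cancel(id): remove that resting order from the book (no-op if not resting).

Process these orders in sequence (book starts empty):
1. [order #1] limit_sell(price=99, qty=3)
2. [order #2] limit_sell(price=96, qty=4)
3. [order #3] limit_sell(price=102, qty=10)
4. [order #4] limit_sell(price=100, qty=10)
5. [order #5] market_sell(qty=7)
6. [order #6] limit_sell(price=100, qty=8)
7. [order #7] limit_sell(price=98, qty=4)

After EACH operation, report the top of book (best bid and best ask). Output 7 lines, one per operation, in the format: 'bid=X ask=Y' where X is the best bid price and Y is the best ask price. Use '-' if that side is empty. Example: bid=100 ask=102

Answer: bid=- ask=99
bid=- ask=96
bid=- ask=96
bid=- ask=96
bid=- ask=96
bid=- ask=96
bid=- ask=96

Derivation:
After op 1 [order #1] limit_sell(price=99, qty=3): fills=none; bids=[-] asks=[#1:3@99]
After op 2 [order #2] limit_sell(price=96, qty=4): fills=none; bids=[-] asks=[#2:4@96 #1:3@99]
After op 3 [order #3] limit_sell(price=102, qty=10): fills=none; bids=[-] asks=[#2:4@96 #1:3@99 #3:10@102]
After op 4 [order #4] limit_sell(price=100, qty=10): fills=none; bids=[-] asks=[#2:4@96 #1:3@99 #4:10@100 #3:10@102]
After op 5 [order #5] market_sell(qty=7): fills=none; bids=[-] asks=[#2:4@96 #1:3@99 #4:10@100 #3:10@102]
After op 6 [order #6] limit_sell(price=100, qty=8): fills=none; bids=[-] asks=[#2:4@96 #1:3@99 #4:10@100 #6:8@100 #3:10@102]
After op 7 [order #7] limit_sell(price=98, qty=4): fills=none; bids=[-] asks=[#2:4@96 #7:4@98 #1:3@99 #4:10@100 #6:8@100 #3:10@102]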